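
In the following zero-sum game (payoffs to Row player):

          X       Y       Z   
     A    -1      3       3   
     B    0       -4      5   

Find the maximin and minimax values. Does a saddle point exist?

Maximin = -1, Minimax = 0, Saddle: False

Work:
Row minimums: [-1, -4] → maximin = -1
Column maximums: [0, 3, 5] → minimax = 0
No saddle point (maximin ≠ minimax). Mixed strategy needed.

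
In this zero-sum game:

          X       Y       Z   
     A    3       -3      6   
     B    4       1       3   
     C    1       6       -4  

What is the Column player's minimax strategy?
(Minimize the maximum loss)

Column should play X, value = 4

Work:
Column player minimizes Row's maximum payoff:
Column X: max payoff to Row = 4
Column Y: max payoff to Row = 6
Column Z: max payoff to Row = 6
Minimum is 4, achieved by column X.
Minimax strategy: X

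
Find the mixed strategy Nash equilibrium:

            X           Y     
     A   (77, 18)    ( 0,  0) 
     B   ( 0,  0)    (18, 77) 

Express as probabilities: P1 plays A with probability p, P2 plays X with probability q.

p = 0.8105, q = 0.1895

Work:
Find probabilities that make opponent indifferent:
P2 chooses q to make P1 indifferent between A and B
P1 chooses p to make P2 indifferent between X and Y
Mixed NE: P1 plays (A: 0.8105, B: 0.1895), P2 plays (X: 0.1895, Y: 0.8105)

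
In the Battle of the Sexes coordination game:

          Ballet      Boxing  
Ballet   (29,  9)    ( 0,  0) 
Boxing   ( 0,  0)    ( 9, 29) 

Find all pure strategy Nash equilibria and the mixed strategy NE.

Pure NE: (Ballet, Ballet) and (Boxing, Boxing); Mixed NE: p = 0.7632, q = 0.2368

Work:
Check pure NE:
(Ballet, Ballet): (29, 9) - no unilateral deviation beneficial
(Boxing, Boxing): (9, 29) - no unilateral deviation beneficial
Mixed NE: P1 plays Ballet with p = 0.7632, P2 plays Ballet with q = 0.2368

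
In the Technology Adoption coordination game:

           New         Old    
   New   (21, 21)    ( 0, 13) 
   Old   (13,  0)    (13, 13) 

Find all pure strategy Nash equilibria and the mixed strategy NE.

Pure NE: (New, New) and (Old, Old); Mixed NE: p = 0.619, q = 0.619

Work:
Check pure NE:
(New, New): (21, 21) - no unilateral deviation beneficial
(Old, Old): (13, 13) - no unilateral deviation beneficial
Mixed NE: P1 plays New with p = 0.619, P2 plays New with q = 0.619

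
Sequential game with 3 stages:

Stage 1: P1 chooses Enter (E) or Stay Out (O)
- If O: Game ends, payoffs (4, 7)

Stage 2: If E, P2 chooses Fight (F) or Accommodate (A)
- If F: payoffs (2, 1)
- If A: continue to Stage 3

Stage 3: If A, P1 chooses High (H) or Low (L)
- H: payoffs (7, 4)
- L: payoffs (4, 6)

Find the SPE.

SPE: (E, A, H); Outcome (7, 4)

Work:
Stage 3: P1 chooses H (7 vs 4)
Stage 2: P2: F->1, A->4 (anticipating H). Choose A
Stage 1: P1: O->4, E->7 (anticipating A, H). Choose E
SPE path: E -> A -> H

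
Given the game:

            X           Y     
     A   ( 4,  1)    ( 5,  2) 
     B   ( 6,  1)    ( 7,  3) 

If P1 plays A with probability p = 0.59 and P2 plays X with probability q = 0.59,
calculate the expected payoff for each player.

E[P1] = 5.23, E[P2] = 1.5781

Work:
E[P1] = p·q·π₁(A,X) + p·(1-q)·π₁(A,Y) + (1-p)·q·π₁(B,X) + (1-p)·(1-q)·π₁(B,Y)
= 0.59·0.59·4 + 0.59·0.41·5 + 0.41·0.59·6 + 0.41·0.41·7
= 5.23

E[P2] = 1.5781 (similar calculation)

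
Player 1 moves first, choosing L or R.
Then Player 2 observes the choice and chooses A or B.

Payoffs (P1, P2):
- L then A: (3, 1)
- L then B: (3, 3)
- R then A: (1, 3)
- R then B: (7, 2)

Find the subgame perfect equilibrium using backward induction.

P1 plays L, P2 plays B after L and A after R; Payoff (3, 3)

Work:
Backward induction:
After L: P2 chooses B → P1 gets 3
After R: P2 chooses A → P1 gets 1
P1 chooses L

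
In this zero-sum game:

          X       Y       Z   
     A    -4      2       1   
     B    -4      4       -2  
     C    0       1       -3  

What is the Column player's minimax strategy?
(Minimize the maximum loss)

Column should play X, value = 0

Work:
Column player minimizes Row's maximum payoff:
Column X: max payoff to Row = 0
Column Y: max payoff to Row = 4
Column Z: max payoff to Row = 1
Minimum is 0, achieved by column X.
Minimax strategy: X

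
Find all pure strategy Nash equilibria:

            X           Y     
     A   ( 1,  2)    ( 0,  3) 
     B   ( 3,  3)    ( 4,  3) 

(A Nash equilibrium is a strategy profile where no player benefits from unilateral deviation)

Nash equilibrium: (B, X), (B, Y)

Work:
Best responses:
  P1 vs X: payoffs [1, 3] → best response B (payoff 3)
  P1 vs Y: payoffs [0, 4] → best response B (payoff 4)
  P2 vs A: payoffs [2, 3] → best response Y (payoff 3)
  P2 vs B: payoffs [3, 3] → best response X/Y (payoff 3)
Mutual best responses: (B,X), (B,Y) → Nash equilibria.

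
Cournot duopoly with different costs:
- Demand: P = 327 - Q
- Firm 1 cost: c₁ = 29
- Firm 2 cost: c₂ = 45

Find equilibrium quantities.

q₁* = 104.67, q₂* = 88.67

Work:
Reaction: q₁ = (327 - 29 - q₂)/2
Reaction: q₂ = (327 - 45 - q₁)/2
Solve simultaneously:
q₁* = (327 - 2×29 + 45)/3 = 104.67
q₂* = (327 - 2×45 + 29)/3 = 88.67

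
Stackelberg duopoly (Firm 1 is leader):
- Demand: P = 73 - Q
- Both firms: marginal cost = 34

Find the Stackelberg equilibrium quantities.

q₁* (leader) = 19.5, q₂* (follower) = 9.75

Work:
Follower's reaction: q₂ = (a - c - q₁)/2
Leader substitutes: π₁ = q₁·(a - q₁ - (a-c-q₁)/2 - c)
FOC: q₁* = (73 - 34)/2 = 19.50
Then: q₂* = (73 - 34 - 19.5)/2 = 9.75
Leader has first-mover advantage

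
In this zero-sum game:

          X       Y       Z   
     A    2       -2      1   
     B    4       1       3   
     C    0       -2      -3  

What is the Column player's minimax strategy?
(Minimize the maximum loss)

Column should play Y, value = 1

Work:
Column player minimizes Row's maximum payoff:
Column X: max payoff to Row = 4
Column Y: max payoff to Row = 1
Column Z: max payoff to Row = 3
Minimum is 1, achieved by column Y.
Minimax strategy: Y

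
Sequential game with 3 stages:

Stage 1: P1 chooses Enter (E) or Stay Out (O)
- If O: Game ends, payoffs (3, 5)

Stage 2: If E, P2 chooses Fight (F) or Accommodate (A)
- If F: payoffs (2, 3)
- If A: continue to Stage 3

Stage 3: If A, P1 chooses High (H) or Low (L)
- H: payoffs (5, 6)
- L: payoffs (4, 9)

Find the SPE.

SPE: (E, A, H); Outcome (5, 6)

Work:
Stage 3: P1 chooses H (5 vs 4)
Stage 2: P2: F->3, A->6 (anticipating H). Choose A
Stage 1: P1: O->3, E->5 (anticipating A, H). Choose E
SPE path: E -> A -> H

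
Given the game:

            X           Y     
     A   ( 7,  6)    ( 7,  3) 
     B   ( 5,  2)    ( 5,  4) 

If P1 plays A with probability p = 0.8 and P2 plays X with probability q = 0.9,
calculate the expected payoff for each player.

E[P1] = 6.6, E[P2] = 5.0

Work:
E[P1] = p·q·π₁(A,X) + p·(1-q)·π₁(A,Y) + (1-p)·q·π₁(B,X) + (1-p)·(1-q)·π₁(B,Y)
= 0.8·0.9·7 + 0.8·0.1·7 + 0.2·0.9·5 + 0.2·0.1·5
= 6.6

E[P2] = 5.0 (similar calculation)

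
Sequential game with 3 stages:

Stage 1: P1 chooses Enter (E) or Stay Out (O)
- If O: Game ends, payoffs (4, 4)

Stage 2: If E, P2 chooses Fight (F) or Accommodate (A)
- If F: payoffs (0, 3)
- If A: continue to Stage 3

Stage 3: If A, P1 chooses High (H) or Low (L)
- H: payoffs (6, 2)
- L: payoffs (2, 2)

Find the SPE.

SPE: (O, F, H); Outcome (4, 4)

Work:
Stage 3: P1 chooses H (6 vs 2)
Stage 2: P2: F->3, A->2 (anticipating H). Choose F
Stage 1: P1: O->4, E->0 (anticipating F, H). Choose O
SPE path: O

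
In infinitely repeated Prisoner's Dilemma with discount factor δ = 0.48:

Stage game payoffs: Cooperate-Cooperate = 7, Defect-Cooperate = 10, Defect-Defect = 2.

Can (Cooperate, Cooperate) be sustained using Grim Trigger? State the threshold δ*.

δ* = 0.375; since δ = 0.48 ≥ 0.375, cooperation can be sustained

Work:
For Grim Trigger:
Cooperate forever: 7/(1-δ)
Defect then punished: 10 + 2·δ/(1-δ)
Need: 7/(1-δ) ≥ 10 + 2·δ/(1-δ)
Solving: δ ≥ (T-R)/(T-P) = (10-7)/(10-2) = 0.375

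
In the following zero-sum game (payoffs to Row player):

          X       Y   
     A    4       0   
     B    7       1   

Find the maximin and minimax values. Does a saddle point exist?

Maximin = 1, Minimax = 1, Saddle: True

Work:
Row minimums: [0, 1] → maximin = 1
Column maximums: [7, 1] → minimax = 1
Saddle point exists! Game value = 1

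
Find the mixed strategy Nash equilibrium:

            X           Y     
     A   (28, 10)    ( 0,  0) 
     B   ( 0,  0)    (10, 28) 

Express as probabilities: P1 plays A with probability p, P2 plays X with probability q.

p = 0.7368, q = 0.2632

Work:
Find probabilities that make opponent indifferent:
P2 chooses q to make P1 indifferent between A and B
P1 chooses p to make P2 indifferent between X and Y
Mixed NE: P1 plays (A: 0.7368, B: 0.2632), P2 plays (X: 0.2632, Y: 0.7368)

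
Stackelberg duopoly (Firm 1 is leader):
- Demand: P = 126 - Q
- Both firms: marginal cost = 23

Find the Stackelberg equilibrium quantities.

q₁* (leader) = 51.5, q₂* (follower) = 25.75

Work:
Follower's reaction: q₂ = (a - c - q₁)/2
Leader substitutes: π₁ = q₁·(a - q₁ - (a-c-q₁)/2 - c)
FOC: q₁* = (126 - 23)/2 = 51.50
Then: q₂* = (126 - 23 - 51.5)/2 = 25.75
Leader has first-mover advantage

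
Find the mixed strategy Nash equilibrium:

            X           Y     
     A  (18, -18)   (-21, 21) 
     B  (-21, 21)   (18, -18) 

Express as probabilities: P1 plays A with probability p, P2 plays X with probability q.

p = 0.5, q = 0.5

Work:
Find probabilities that make opponent indifferent:
P2 chooses q to make P1 indifferent between A and B
P1 chooses p to make P2 indifferent between X and Y
Mixed NE: P1 plays (A: 0.5, B: 0.5), P2 plays (X: 0.5, Y: 0.5)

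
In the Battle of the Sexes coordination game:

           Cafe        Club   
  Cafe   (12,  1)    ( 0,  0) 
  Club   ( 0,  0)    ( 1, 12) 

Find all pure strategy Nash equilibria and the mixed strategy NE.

Pure NE: (Cafe, Cafe) and (Club, Club); Mixed NE: p = 0.9231, q = 0.0769

Work:
Check pure NE:
(Cafe, Cafe): (12, 1) - no unilateral deviation beneficial
(Club, Club): (1, 12) - no unilateral deviation beneficial
Mixed NE: P1 plays Cafe with p = 0.9231, P2 plays Cafe with q = 0.0769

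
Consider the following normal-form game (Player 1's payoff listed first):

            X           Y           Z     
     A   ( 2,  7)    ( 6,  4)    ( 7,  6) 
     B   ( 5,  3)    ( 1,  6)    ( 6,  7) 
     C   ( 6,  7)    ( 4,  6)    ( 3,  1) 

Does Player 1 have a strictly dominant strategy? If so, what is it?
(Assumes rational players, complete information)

No strictly dominant strategy exists for Player 1

Work:
A strategy strictly dominates another if it gives a strictly higher payoff against every opponent action. Compare each pair of P1's strategies column-by-column:
  A vs B: [2 vs 5, 6 vs 1, 7 vs 6] → A does not strictly dominate B (column X: 2 ≤ 5)
  A vs C: [2 vs 6, 6 vs 4, 7 vs 3] → A does not strictly dominate C (column X: 2 ≤ 6)
  B vs A: [5 vs 2, 1 vs 6, 6 vs 7] → B does not strictly dominate A (column Y: 1 ≤ 6)
  B vs C: [5 vs 6, 1 vs 4, 6 vs 3] → B does not strictly dominate C (column X: 5 ≤ 6)
  C vs A: [6 vs 2, 4 vs 6, 3 vs 7] → C does not strictly dominate A (column Y: 4 ≤ 6)
  C vs B: [6 vs 5, 4 vs 1, 3 vs 6] → C does not strictly dominate B (column Z: 3 ≤ 6)
No single strategy strictly dominates all others → no strictly dominant strategy.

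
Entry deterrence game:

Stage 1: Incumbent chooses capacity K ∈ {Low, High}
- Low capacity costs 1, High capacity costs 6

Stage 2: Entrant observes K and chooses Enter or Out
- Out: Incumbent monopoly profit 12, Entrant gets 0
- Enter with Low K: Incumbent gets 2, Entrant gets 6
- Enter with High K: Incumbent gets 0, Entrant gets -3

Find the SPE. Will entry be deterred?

SPE: (High, Enter|Low, Out|High); Entry deterred. Incumbent net profit = 6

Work:
After Low K: Entrant enters (6 > 0)
After High K: Entrant stays out (-3 < 0)
Incumbent: Low → 2−1=1, High → 12−6=6
Incumbent chooses High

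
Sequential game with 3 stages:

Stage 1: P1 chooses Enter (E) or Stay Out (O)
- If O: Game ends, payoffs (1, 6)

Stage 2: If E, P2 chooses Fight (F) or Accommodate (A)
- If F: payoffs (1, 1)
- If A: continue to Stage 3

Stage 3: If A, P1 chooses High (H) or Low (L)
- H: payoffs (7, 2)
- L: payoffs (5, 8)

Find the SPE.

SPE: (E, A, H); Outcome (7, 2)

Work:
Stage 3: P1 chooses H (7 vs 5)
Stage 2: P2: F->1, A->2 (anticipating H). Choose A
Stage 1: P1: O->1, E->7 (anticipating A, H). Choose E
SPE path: E -> A -> H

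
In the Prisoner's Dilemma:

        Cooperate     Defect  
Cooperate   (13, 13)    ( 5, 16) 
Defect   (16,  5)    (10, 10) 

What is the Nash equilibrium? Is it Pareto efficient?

(Defect, Defect) is NE; not Pareto efficient

Work:
Defect dominates Cooperate for both players:
If P2 cooperates: Defect (16) > Cooperate (13)
If P2 defects: Defect (10) > Cooperate (5)
NE: (Defect, Defect) with payoff (10, 10)
But (Cooperate, Cooperate) = (13, 13) Pareto dominates (10, 10)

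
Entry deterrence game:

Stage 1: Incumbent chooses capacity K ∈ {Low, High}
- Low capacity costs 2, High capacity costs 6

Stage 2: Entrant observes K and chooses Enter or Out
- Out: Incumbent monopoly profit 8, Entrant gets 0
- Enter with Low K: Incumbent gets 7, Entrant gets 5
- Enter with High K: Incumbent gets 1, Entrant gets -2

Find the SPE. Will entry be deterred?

SPE: (Low, Enter|Low, Out|High); Entry not deterred. Incumbent net profit = 5, Entrant gets 5

Work:
After Low K: Entrant enters (5 > 0)
After High K: Entrant stays out (-2 < 0)
Incumbent: Low → 7−2=5, High → 8−6=2
Incumbent chooses Low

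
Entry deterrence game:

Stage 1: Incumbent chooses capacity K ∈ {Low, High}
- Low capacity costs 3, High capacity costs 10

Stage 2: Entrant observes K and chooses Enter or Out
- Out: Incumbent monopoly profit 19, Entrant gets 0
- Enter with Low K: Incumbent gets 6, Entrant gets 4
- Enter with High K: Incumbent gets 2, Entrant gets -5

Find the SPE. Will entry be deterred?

SPE: (High, Enter|Low, Out|High); Entry deterred. Incumbent net profit = 9

Work:
After Low K: Entrant enters (4 > 0)
After High K: Entrant stays out (-5 < 0)
Incumbent: Low → 6−3=3, High → 19−10=9
Incumbent chooses High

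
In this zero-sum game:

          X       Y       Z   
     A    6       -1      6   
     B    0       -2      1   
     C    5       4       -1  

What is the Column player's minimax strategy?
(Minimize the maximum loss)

Column should play Y, value = 4

Work:
Column player minimizes Row's maximum payoff:
Column X: max payoff to Row = 6
Column Y: max payoff to Row = 4
Column Z: max payoff to Row = 6
Minimum is 4, achieved by column Y.
Minimax strategy: Y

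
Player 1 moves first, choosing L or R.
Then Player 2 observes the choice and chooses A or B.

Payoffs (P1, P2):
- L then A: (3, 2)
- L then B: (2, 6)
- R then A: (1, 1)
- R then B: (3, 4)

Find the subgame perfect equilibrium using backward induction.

P1 plays R, P2 plays B after L and B after R; Payoff (3, 4)

Work:
Backward induction:
After L: P2 chooses B → P1 gets 2
After R: P2 chooses B → P1 gets 3
P1 chooses R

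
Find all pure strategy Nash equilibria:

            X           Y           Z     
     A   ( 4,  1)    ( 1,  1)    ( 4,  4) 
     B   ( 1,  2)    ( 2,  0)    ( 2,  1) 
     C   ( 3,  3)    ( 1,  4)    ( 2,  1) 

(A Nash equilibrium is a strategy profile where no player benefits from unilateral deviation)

Nash equilibrium: (A, Z)

Work:
Best responses:
  P1 vs X: payoffs [4, 1, 3] → best response A (payoff 4)
  P1 vs Y: payoffs [1, 2, 1] → best response B (payoff 2)
  P1 vs Z: payoffs [4, 2, 2] → best response A (payoff 4)
  P2 vs A: payoffs [1, 1, 4] → best response Z (payoff 4)
  P2 vs B: payoffs [2, 0, 1] → best response X (payoff 2)
  P2 vs C: payoffs [3, 4, 1] → best response Y (payoff 4)
Mutual best responses: (A,Z) → Nash equilibria.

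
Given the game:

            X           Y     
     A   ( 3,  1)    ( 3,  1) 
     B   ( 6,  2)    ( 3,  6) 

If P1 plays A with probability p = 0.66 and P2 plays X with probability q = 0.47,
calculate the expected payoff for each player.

E[P1] = 3.4794, E[P2] = 2.0608

Work:
E[P1] = p·q·π₁(A,X) + p·(1-q)·π₁(A,Y) + (1-p)·q·π₁(B,X) + (1-p)·(1-q)·π₁(B,Y)
= 0.66·0.47·3 + 0.66·0.53·3 + 0.34·0.47·6 + 0.34·0.53·3
= 3.4794

E[P2] = 2.0608 (similar calculation)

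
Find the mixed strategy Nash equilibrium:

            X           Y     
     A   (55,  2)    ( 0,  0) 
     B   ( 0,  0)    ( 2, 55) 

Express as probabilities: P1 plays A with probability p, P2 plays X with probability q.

p = 0.9649, q = 0.0351

Work:
Find probabilities that make opponent indifferent:
P2 chooses q to make P1 indifferent between A and B
P1 chooses p to make P2 indifferent between X and Y
Mixed NE: P1 plays (A: 0.9649, B: 0.0351), P2 plays (X: 0.0351, Y: 0.9649)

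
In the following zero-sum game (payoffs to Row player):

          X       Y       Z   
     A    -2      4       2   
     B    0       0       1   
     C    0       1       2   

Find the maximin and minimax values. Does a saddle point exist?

Maximin = 0, Minimax = 0, Saddle: True

Work:
Row minimums: [-2, 0, 0] → maximin = 0
Column maximums: [0, 4, 2] → minimax = 0
Saddle point exists! Game value = 0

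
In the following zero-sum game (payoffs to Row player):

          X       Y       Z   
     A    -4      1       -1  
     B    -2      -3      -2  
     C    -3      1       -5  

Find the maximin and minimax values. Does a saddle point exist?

Maximin = -3, Minimax = -2, Saddle: False

Work:
Row minimums: [-4, -3, -5] → maximin = -3
Column maximums: [-2, 1, -1] → minimax = -2
No saddle point (maximin ≠ minimax). Mixed strategy needed.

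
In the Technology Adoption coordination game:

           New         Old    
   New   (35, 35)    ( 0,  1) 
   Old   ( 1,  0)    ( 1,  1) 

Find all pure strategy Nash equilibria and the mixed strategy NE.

Pure NE: (New, New) and (Old, Old); Mixed NE: p = 0.0286, q = 0.0286

Work:
Check pure NE:
(New, New): (35, 35) - no unilateral deviation beneficial
(Old, Old): (1, 1) - no unilateral deviation beneficial
Mixed NE: P1 plays New with p = 0.0286, P2 plays New with q = 0.0286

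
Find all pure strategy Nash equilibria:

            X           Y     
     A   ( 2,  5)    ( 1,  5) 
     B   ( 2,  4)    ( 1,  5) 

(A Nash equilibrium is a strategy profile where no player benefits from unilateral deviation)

Nash equilibrium: (A, X), (A, Y), (B, Y)

Work:
Best responses:
  P1 vs X: payoffs [2, 2] → best response A/B (payoff 2)
  P1 vs Y: payoffs [1, 1] → best response A/B (payoff 1)
  P2 vs A: payoffs [5, 5] → best response X/Y (payoff 5)
  P2 vs B: payoffs [4, 5] → best response Y (payoff 5)
Mutual best responses: (A,X), (A,Y), (B,Y) → Nash equilibria.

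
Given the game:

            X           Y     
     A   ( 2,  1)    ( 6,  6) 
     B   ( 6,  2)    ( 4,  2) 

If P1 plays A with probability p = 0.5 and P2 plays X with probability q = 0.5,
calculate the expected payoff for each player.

E[P1] = 4.5, E[P2] = 2.75

Work:
E[P1] = p·q·π₁(A,X) + p·(1-q)·π₁(A,Y) + (1-p)·q·π₁(B,X) + (1-p)·(1-q)·π₁(B,Y)
= 0.5·0.5·2 + 0.5·0.5·6 + 0.5·0.5·6 + 0.5·0.5·4
= 4.5

E[P2] = 2.75 (similar calculation)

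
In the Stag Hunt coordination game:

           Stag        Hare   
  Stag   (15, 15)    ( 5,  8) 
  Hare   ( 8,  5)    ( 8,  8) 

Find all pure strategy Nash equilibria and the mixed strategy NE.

Pure NE: (Stag, Stag) and (Hare, Hare); Mixed NE: p = 0.3, q = 0.3

Work:
Check pure NE:
(Stag, Stag): (15, 15) - no unilateral deviation beneficial
(Hare, Hare): (8, 8) - no unilateral deviation beneficial
Mixed NE: P1 plays Stag with p = 0.3, P2 plays Stag with q = 0.3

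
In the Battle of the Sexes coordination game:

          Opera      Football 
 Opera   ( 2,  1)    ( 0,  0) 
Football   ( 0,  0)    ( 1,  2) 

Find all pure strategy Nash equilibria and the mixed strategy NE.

Pure NE: (Opera, Opera) and (Football, Football); Mixed NE: p = 0.6667, q = 0.3333

Work:
Check pure NE:
(Opera, Opera): (2, 1) - no unilateral deviation beneficial
(Football, Football): (1, 2) - no unilateral deviation beneficial
Mixed NE: P1 plays Opera with p = 0.6667, P2 plays Opera with q = 0.3333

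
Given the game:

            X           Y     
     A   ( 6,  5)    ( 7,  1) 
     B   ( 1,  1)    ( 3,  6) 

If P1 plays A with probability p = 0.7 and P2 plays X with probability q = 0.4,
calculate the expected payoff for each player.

E[P1] = 5.28, E[P2] = 3.02

Work:
E[P1] = p·q·π₁(A,X) + p·(1-q)·π₁(A,Y) + (1-p)·q·π₁(B,X) + (1-p)·(1-q)·π₁(B,Y)
= 0.7·0.4·6 + 0.7·0.6·7 + 0.3·0.4·1 + 0.3·0.6·3
= 5.28

E[P2] = 3.02 (similar calculation)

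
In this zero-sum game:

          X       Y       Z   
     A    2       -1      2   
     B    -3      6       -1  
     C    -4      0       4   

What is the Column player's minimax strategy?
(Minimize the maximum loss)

Column should play X, value = 2

Work:
Column player minimizes Row's maximum payoff:
Column X: max payoff to Row = 2
Column Y: max payoff to Row = 6
Column Z: max payoff to Row = 4
Minimum is 2, achieved by column X.
Minimax strategy: X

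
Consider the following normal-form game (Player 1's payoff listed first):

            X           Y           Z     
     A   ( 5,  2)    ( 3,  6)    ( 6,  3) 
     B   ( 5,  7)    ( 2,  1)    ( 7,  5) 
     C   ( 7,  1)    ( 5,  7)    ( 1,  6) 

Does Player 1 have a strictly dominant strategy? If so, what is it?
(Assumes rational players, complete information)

No strictly dominant strategy exists for Player 1

Work:
A strategy strictly dominates another if it gives a strictly higher payoff against every opponent action. Compare each pair of P1's strategies column-by-column:
  A vs B: [5 vs 5, 3 vs 2, 6 vs 7] → A does not strictly dominate B (column X: 5 ≤ 5)
  A vs C: [5 vs 7, 3 vs 5, 6 vs 1] → A does not strictly dominate C (column X: 5 ≤ 7)
  B vs A: [5 vs 5, 2 vs 3, 7 vs 6] → B does not strictly dominate A (column X: 5 ≤ 5)
  B vs C: [5 vs 7, 2 vs 5, 7 vs 1] → B does not strictly dominate C (column X: 5 ≤ 7)
  C vs A: [7 vs 5, 5 vs 3, 1 vs 6] → C does not strictly dominate A (column Z: 1 ≤ 6)
  C vs B: [7 vs 5, 5 vs 2, 1 vs 7] → C does not strictly dominate B (column Z: 1 ≤ 7)
No single strategy strictly dominates all others → no strictly dominant strategy.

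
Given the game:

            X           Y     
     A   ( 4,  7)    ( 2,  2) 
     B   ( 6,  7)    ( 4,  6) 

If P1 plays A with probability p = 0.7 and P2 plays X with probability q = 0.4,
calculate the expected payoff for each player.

E[P1] = 3.4, E[P2] = 4.72

Work:
E[P1] = p·q·π₁(A,X) + p·(1-q)·π₁(A,Y) + (1-p)·q·π₁(B,X) + (1-p)·(1-q)·π₁(B,Y)
= 0.7·0.4·4 + 0.7·0.6·2 + 0.3·0.4·6 + 0.3·0.6·4
= 3.4

E[P2] = 4.72 (similar calculation)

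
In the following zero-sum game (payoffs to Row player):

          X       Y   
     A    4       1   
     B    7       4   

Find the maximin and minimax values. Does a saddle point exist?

Maximin = 4, Minimax = 4, Saddle: True

Work:
Row minimums: [1, 4] → maximin = 4
Column maximums: [7, 4] → minimax = 4
Saddle point exists! Game value = 4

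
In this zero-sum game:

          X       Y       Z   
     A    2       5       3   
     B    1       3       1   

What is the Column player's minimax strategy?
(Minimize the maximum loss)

Column should play X, value = 2

Work:
Column player minimizes Row's maximum payoff:
Column X: max payoff to Row = 2
Column Y: max payoff to Row = 5
Column Z: max payoff to Row = 3
Minimum is 2, achieved by column X.
Minimax strategy: X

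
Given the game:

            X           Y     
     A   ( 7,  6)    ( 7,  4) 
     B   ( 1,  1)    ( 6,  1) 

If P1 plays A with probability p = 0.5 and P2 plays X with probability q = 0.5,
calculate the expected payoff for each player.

E[P1] = 5.25, E[P2] = 3.0

Work:
E[P1] = p·q·π₁(A,X) + p·(1-q)·π₁(A,Y) + (1-p)·q·π₁(B,X) + (1-p)·(1-q)·π₁(B,Y)
= 0.5·0.5·7 + 0.5·0.5·7 + 0.5·0.5·1 + 0.5·0.5·6
= 5.25

E[P2] = 3.0 (similar calculation)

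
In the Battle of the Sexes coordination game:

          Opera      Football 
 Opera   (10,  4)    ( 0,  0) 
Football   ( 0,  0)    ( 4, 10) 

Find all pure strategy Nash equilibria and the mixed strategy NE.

Pure NE: (Opera, Opera) and (Football, Football); Mixed NE: p = 0.7143, q = 0.2857

Work:
Check pure NE:
(Opera, Opera): (10, 4) - no unilateral deviation beneficial
(Football, Football): (4, 10) - no unilateral deviation beneficial
Mixed NE: P1 plays Opera with p = 0.7143, P2 plays Opera with q = 0.2857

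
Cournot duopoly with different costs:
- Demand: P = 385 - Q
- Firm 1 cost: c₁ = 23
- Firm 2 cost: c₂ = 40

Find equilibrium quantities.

q₁* = 126.33, q₂* = 109.33

Work:
Reaction: q₁ = (385 - 23 - q₂)/2
Reaction: q₂ = (385 - 40 - q₁)/2
Solve simultaneously:
q₁* = (385 - 2×23 + 40)/3 = 126.33
q₂* = (385 - 2×40 + 23)/3 = 109.33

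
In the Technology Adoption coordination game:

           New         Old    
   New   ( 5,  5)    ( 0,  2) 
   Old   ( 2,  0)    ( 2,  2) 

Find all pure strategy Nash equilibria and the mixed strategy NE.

Pure NE: (New, New) and (Old, Old); Mixed NE: p = 0.4, q = 0.4

Work:
Check pure NE:
(New, New): (5, 5) - no unilateral deviation beneficial
(Old, Old): (2, 2) - no unilateral deviation beneficial
Mixed NE: P1 plays New with p = 0.4, P2 plays New with q = 0.4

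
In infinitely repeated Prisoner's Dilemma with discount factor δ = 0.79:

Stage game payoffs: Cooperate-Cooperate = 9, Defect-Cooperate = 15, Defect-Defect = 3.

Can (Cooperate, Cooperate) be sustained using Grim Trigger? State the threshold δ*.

δ* = 0.5; since δ = 0.79 ≥ 0.5, cooperation can be sustained

Work:
For Grim Trigger:
Cooperate forever: 9/(1-δ)
Defect then punished: 15 + 3·δ/(1-δ)
Need: 9/(1-δ) ≥ 15 + 3·δ/(1-δ)
Solving: δ ≥ (T-R)/(T-P) = (15-9)/(15-3) = 0.5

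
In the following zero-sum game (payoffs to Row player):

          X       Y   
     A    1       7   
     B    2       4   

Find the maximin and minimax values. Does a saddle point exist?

Maximin = 2, Minimax = 2, Saddle: True

Work:
Row minimums: [1, 2] → maximin = 2
Column maximums: [2, 7] → minimax = 2
Saddle point exists! Game value = 2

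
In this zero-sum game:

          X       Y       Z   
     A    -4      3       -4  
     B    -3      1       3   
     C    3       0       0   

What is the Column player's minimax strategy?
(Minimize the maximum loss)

Column should play X or Y or Z (all achieve the minimum), value = 3

Work:
Column player minimizes Row's maximum payoff:
Column X: max payoff to Row = 3
Column Y: max payoff to Row = 3
Column Z: max payoff to Row = 3
Minimum is 3, achieved by columns X, Y, Z (tied).
Each of X or Y or Z is a minimax strategy.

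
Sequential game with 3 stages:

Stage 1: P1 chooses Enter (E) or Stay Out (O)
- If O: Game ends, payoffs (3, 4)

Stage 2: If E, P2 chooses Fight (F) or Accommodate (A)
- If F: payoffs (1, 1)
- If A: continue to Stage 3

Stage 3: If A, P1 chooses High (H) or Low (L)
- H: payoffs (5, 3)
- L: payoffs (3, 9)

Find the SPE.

SPE: (E, A, H); Outcome (5, 3)

Work:
Stage 3: P1 chooses H (5 vs 3)
Stage 2: P2: F->1, A->3 (anticipating H). Choose A
Stage 1: P1: O->3, E->5 (anticipating A, H). Choose E
SPE path: E -> A -> H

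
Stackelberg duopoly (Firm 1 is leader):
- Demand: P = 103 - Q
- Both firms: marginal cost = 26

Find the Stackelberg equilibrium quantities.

q₁* (leader) = 38.5, q₂* (follower) = 19.25

Work:
Follower's reaction: q₂ = (a - c - q₁)/2
Leader substitutes: π₁ = q₁·(a - q₁ - (a-c-q₁)/2 - c)
FOC: q₁* = (103 - 26)/2 = 38.50
Then: q₂* = (103 - 26 - 38.5)/2 = 19.25
Leader has first-mover advantage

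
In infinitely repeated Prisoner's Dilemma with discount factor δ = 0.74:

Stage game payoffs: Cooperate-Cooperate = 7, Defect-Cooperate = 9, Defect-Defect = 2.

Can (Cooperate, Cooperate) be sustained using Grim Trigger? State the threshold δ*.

δ* = 0.2857; since δ = 0.74 ≥ 0.2857, cooperation can be sustained

Work:
For Grim Trigger:
Cooperate forever: 7/(1-δ)
Defect then punished: 9 + 2·δ/(1-δ)
Need: 7/(1-δ) ≥ 9 + 2·δ/(1-δ)
Solving: δ ≥ (T-R)/(T-P) = (9-7)/(9-2) = 0.2857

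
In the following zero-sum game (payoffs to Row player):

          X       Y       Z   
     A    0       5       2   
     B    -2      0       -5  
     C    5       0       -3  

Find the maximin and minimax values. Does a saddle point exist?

Maximin = 0, Minimax = 2, Saddle: False

Work:
Row minimums: [0, -5, -3] → maximin = 0
Column maximums: [5, 5, 2] → minimax = 2
No saddle point (maximin ≠ minimax). Mixed strategy needed.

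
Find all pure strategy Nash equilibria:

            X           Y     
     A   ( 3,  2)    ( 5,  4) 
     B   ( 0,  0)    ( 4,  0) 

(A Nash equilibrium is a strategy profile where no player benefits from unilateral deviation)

Nash equilibrium: (A, Y)

Work:
Best responses:
  P1 vs X: payoffs [3, 0] → best response A (payoff 3)
  P1 vs Y: payoffs [5, 4] → best response A (payoff 5)
  P2 vs A: payoffs [2, 4] → best response Y (payoff 4)
  P2 vs B: payoffs [0, 0] → best response X/Y (payoff 0)
Mutual best responses: (A,Y) → Nash equilibria.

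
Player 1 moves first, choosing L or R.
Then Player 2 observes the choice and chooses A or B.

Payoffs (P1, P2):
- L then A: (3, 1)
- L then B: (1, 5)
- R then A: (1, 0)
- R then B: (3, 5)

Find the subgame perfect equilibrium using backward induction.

P1 plays R, P2 plays B after L and B after R; Payoff (3, 5)

Work:
Backward induction:
After L: P2 chooses B → P1 gets 1
After R: P2 chooses B → P1 gets 3
P1 chooses R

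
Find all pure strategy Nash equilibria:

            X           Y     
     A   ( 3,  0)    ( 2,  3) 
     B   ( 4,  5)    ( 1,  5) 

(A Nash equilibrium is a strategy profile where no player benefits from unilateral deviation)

Nash equilibrium: (A, Y), (B, X)

Work:
Best responses:
  P1 vs X: payoffs [3, 4] → best response B (payoff 4)
  P1 vs Y: payoffs [2, 1] → best response A (payoff 2)
  P2 vs A: payoffs [0, 3] → best response Y (payoff 3)
  P2 vs B: payoffs [5, 5] → best response X/Y (payoff 5)
Mutual best responses: (A,Y), (B,X) → Nash equilibria.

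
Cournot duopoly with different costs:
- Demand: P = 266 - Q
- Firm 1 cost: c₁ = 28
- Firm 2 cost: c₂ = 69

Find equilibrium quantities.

q₁* = 93.0, q₂* = 52.0

Work:
Reaction: q₁ = (266 - 28 - q₂)/2
Reaction: q₂ = (266 - 69 - q₁)/2
Solve simultaneously:
q₁* = (266 - 2×28 + 69)/3 = 93.0
q₂* = (266 - 2×69 + 28)/3 = 52.0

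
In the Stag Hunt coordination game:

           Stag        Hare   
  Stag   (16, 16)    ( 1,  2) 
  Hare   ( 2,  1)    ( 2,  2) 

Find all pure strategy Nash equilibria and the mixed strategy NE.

Pure NE: (Stag, Stag) and (Hare, Hare); Mixed NE: p = 0.0667, q = 0.0667

Work:
Check pure NE:
(Stag, Stag): (16, 16) - no unilateral deviation beneficial
(Hare, Hare): (2, 2) - no unilateral deviation beneficial
Mixed NE: P1 plays Stag with p = 0.0667, P2 plays Stag with q = 0.0667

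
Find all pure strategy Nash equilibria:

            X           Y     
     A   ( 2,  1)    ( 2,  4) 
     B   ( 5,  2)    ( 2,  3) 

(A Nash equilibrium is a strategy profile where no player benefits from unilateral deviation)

Nash equilibrium: (A, Y), (B, Y)

Work:
Best responses:
  P1 vs X: payoffs [2, 5] → best response B (payoff 5)
  P1 vs Y: payoffs [2, 2] → best response A/B (payoff 2)
  P2 vs A: payoffs [1, 4] → best response Y (payoff 4)
  P2 vs B: payoffs [2, 3] → best response Y (payoff 3)
Mutual best responses: (A,Y), (B,Y) → Nash equilibria.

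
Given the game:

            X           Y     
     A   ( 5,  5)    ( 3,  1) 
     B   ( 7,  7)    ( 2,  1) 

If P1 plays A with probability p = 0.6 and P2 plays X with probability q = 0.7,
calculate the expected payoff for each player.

E[P1] = 4.84, E[P2] = 4.36

Work:
E[P1] = p·q·π₁(A,X) + p·(1-q)·π₁(A,Y) + (1-p)·q·π₁(B,X) + (1-p)·(1-q)·π₁(B,Y)
= 0.6·0.7·5 + 0.6·0.3·3 + 0.4·0.7·7 + 0.4·0.3·2
= 4.84

E[P2] = 4.36 (similar calculation)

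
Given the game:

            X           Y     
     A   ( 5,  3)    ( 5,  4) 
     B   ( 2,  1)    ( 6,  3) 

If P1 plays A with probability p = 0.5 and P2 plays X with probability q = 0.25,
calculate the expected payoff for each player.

E[P1] = 5.0, E[P2] = 3.125

Work:
E[P1] = p·q·π₁(A,X) + p·(1-q)·π₁(A,Y) + (1-p)·q·π₁(B,X) + (1-p)·(1-q)·π₁(B,Y)
= 0.5·0.25·5 + 0.5·0.75·5 + 0.5·0.25·2 + 0.5·0.75·6
= 5.0

E[P2] = 3.125 (similar calculation)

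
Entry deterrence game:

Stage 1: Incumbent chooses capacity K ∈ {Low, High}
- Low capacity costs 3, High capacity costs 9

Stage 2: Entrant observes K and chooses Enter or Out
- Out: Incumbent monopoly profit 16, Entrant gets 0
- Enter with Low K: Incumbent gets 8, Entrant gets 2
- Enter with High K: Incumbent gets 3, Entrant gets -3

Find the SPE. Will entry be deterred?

SPE: (High, Enter|Low, Out|High); Entry deterred. Incumbent net profit = 7

Work:
After Low K: Entrant enters (2 > 0)
After High K: Entrant stays out (-3 < 0)
Incumbent: Low → 8−3=5, High → 16−9=7
Incumbent chooses High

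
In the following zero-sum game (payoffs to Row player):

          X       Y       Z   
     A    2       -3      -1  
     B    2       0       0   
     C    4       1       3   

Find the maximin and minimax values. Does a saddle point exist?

Maximin = 1, Minimax = 1, Saddle: True

Work:
Row minimums: [-3, 0, 1] → maximin = 1
Column maximums: [4, 1, 3] → minimax = 1
Saddle point exists! Game value = 1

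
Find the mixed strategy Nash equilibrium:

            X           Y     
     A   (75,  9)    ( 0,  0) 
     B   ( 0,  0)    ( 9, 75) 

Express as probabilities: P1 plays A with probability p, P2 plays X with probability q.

p = 0.8929, q = 0.1071

Work:
Find probabilities that make opponent indifferent:
P2 chooses q to make P1 indifferent between A and B
P1 chooses p to make P2 indifferent between X and Y
Mixed NE: P1 plays (A: 0.8929, B: 0.1071), P2 plays (X: 0.1071, Y: 0.8929)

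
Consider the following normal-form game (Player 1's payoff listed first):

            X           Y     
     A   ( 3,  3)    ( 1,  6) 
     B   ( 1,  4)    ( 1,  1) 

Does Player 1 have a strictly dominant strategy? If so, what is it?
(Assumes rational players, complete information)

No strictly dominant strategy exists for Player 1

Work:
A strategy strictly dominates another if it gives a strictly higher payoff against every opponent action. Compare each pair of P1's strategies column-by-column:
  A vs B: [3 vs 1, 1 vs 1] → A does not strictly dominate B (column Y: 1 ≤ 1)
  B vs A: [1 vs 3, 1 vs 1] → B does not strictly dominate A (column X: 1 ≤ 3)
No single strategy strictly dominates all others → no strictly dominant strategy.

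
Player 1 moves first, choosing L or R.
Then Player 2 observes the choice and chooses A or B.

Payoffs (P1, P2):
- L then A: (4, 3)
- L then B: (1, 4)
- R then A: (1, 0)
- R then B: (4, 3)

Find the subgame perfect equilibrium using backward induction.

P1 plays R, P2 plays B after L and B after R; Payoff (4, 3)

Work:
Backward induction:
After L: P2 chooses B → P1 gets 1
After R: P2 chooses B → P1 gets 4
P1 chooses R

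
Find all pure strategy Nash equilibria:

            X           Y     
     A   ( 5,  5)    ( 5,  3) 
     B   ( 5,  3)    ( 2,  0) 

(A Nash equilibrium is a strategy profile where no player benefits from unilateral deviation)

Nash equilibrium: (A, X), (B, X)

Work:
Best responses:
  P1 vs X: payoffs [5, 5] → best response A/B (payoff 5)
  P1 vs Y: payoffs [5, 2] → best response A (payoff 5)
  P2 vs A: payoffs [5, 3] → best response X (payoff 5)
  P2 vs B: payoffs [3, 0] → best response X (payoff 3)
Mutual best responses: (A,X), (B,X) → Nash equilibria.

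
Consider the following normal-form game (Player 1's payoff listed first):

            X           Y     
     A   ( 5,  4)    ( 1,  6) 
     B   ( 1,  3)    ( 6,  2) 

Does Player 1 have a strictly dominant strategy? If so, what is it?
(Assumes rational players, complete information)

No strictly dominant strategy exists for Player 1

Work:
A strategy strictly dominates another if it gives a strictly higher payoff against every opponent action. Compare each pair of P1's strategies column-by-column:
  A vs B: [5 vs 1, 1 vs 6] → A does not strictly dominate B (column Y: 1 ≤ 6)
  B vs A: [1 vs 5, 6 vs 1] → B does not strictly dominate A (column X: 1 ≤ 5)
No single strategy strictly dominates all others → no strictly dominant strategy.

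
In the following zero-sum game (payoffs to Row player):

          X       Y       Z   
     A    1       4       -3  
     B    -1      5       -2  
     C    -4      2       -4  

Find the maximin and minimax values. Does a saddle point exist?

Maximin = -2, Minimax = -2, Saddle: True

Work:
Row minimums: [-3, -2, -4] → maximin = -2
Column maximums: [1, 5, -2] → minimax = -2
Saddle point exists! Game value = -2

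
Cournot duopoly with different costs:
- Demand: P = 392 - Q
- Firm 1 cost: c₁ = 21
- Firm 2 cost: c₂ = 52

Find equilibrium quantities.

q₁* = 134.0, q₂* = 103.0

Work:
Reaction: q₁ = (392 - 21 - q₂)/2
Reaction: q₂ = (392 - 52 - q₁)/2
Solve simultaneously:
q₁* = (392 - 2×21 + 52)/3 = 134.0
q₂* = (392 - 2×52 + 21)/3 = 103.0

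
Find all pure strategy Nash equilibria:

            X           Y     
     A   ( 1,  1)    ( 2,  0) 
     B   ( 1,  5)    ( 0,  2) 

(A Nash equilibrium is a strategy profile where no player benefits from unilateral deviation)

Nash equilibrium: (A, X), (B, X)

Work:
Best responses:
  P1 vs X: payoffs [1, 1] → best response A/B (payoff 1)
  P1 vs Y: payoffs [2, 0] → best response A (payoff 2)
  P2 vs A: payoffs [1, 0] → best response X (payoff 1)
  P2 vs B: payoffs [5, 2] → best response X (payoff 5)
Mutual best responses: (A,X), (B,X) → Nash equilibria.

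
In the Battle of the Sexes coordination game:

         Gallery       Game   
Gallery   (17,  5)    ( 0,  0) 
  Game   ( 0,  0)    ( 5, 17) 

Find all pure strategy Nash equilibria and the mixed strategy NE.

Pure NE: (Gallery, Gallery) and (Game, Game); Mixed NE: p = 0.7727, q = 0.2273

Work:
Check pure NE:
(Gallery, Gallery): (17, 5) - no unilateral deviation beneficial
(Game, Game): (5, 17) - no unilateral deviation beneficial
Mixed NE: P1 plays Gallery with p = 0.7727, P2 plays Gallery with q = 0.2273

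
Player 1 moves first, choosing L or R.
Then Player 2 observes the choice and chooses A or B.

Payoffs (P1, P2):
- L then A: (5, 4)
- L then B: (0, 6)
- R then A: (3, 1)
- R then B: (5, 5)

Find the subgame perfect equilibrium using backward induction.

P1 plays R, P2 plays B after L and B after R; Payoff (5, 5)

Work:
Backward induction:
After L: P2 chooses B → P1 gets 0
After R: P2 chooses B → P1 gets 5
P1 chooses R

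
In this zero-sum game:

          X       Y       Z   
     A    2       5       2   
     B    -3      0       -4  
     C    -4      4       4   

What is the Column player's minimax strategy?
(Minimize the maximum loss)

Column should play X, value = 2

Work:
Column player minimizes Row's maximum payoff:
Column X: max payoff to Row = 2
Column Y: max payoff to Row = 5
Column Z: max payoff to Row = 4
Minimum is 2, achieved by column X.
Minimax strategy: X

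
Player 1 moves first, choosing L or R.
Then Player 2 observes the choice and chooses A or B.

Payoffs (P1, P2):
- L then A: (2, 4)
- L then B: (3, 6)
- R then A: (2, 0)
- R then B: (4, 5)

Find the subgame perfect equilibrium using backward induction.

P1 plays R, P2 plays B after L and B after R; Payoff (4, 5)

Work:
Backward induction:
After L: P2 chooses B → P1 gets 3
After R: P2 chooses B → P1 gets 4
P1 chooses R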